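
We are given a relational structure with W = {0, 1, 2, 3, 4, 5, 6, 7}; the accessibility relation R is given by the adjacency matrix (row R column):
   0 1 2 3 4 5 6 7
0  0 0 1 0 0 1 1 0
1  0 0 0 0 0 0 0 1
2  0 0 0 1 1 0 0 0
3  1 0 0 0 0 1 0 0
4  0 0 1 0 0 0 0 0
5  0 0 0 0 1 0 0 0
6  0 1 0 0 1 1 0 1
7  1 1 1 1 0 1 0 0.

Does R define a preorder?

No

Reflexive: no — 0 is not related to itself.
Transitive: no — 0 R 2 and 2 R 3, but not 0 R 3.
So R is not a preorder.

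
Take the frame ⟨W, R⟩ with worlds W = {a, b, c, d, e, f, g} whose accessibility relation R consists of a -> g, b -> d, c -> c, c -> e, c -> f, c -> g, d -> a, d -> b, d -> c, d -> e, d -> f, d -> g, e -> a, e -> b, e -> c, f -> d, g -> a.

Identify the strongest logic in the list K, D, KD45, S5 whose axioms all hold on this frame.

D

Serial (axiom D): yes — every world has a successor (e.g. a R g).
Euclidean (axiom 5): no — c R e and c R f, but not e R f.
Transitive (axiom 4): no — b R d and d R a, but not b R a.
Reflexive (axiom T): no — a is not related to itself.
So F validates K, D; KD45 would additionally require R to be Euclidean and transitive. The strongest is D.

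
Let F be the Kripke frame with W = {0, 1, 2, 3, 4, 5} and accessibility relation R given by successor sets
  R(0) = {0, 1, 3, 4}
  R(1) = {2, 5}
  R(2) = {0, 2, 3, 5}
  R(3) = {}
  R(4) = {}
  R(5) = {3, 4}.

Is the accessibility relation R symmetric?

Symmetric: no — 0 R 1 but not 1 R 0.

No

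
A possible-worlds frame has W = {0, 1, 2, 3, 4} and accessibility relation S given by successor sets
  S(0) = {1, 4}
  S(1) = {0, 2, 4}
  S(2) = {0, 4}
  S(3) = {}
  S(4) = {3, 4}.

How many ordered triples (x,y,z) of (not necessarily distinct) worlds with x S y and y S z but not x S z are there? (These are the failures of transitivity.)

7

Enumerating: (0,1,0), (0,1,2), (0,4,3), (1,0,1), (1,4,3), (2,0,1), (2,4,3).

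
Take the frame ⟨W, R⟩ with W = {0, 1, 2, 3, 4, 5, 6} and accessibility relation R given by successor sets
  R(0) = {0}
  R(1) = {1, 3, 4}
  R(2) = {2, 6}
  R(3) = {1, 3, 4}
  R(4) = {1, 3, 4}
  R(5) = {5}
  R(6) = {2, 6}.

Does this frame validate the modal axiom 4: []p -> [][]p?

By correspondence theory, 4 is valid on a frame iff R is transitive.
Transitive: yes — every two-step R-path is closed by a direct edge.

Yes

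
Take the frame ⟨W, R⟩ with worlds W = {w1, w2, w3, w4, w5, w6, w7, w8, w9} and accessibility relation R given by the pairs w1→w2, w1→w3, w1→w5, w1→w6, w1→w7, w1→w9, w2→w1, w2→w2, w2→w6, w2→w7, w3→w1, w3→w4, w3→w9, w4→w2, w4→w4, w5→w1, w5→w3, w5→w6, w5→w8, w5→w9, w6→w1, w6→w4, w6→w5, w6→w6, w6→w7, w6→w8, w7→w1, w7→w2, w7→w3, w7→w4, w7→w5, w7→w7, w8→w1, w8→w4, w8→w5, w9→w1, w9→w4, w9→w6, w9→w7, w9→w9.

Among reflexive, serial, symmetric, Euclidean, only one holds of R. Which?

Reflexive: no — w1 is not related to itself.
Serial: yes — every world has a successor (e.g. w1 R w2).
Symmetric: no — w2 R w6 but not w6 R w2.
Euclidean: no — w1 R w2 and w1 R w3, but not w2 R w3.
Only serial holds.

serial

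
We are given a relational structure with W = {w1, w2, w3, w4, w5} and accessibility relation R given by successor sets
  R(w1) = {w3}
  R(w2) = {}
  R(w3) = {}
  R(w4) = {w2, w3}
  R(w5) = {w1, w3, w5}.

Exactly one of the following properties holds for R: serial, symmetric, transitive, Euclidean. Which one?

transitive

Serial: no — w2 has no R-successor.
Symmetric: no — w1 R w3 but not w3 R w1.
Transitive: yes — every two-step R-path is closed by a direct edge.
Euclidean: no — w4 R w2 and w4 R w3, but not w2 R w3.
Only transitive holds.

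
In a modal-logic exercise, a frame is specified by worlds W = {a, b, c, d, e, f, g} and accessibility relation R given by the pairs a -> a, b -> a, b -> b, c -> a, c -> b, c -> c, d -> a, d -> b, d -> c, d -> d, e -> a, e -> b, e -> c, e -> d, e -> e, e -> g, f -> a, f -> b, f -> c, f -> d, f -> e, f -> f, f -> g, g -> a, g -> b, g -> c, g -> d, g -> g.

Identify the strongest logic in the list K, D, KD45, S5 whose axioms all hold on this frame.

Serial (axiom D): yes — every world has a successor (e.g. a R a).
Euclidean (axiom 5): no — c R a and c R b, but not a R b.
Transitive (axiom 4): yes — every two-step R-path is closed by a direct edge.
Reflexive (axiom T): yes — every world is R-related to itself.
So F validates K, D; KD45 would additionally require R to be Euclidean. The strongest is D.

D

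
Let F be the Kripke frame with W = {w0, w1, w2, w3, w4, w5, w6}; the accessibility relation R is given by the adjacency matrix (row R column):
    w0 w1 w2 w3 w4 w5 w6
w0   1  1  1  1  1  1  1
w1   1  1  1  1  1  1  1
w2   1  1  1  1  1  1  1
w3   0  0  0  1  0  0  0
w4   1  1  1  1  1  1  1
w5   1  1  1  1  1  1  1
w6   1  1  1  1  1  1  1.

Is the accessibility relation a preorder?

Reflexive: yes — every world is R-related to itself.
Transitive: yes — every two-step R-path is closed by a direct edge.
So R is a preorder.

Yes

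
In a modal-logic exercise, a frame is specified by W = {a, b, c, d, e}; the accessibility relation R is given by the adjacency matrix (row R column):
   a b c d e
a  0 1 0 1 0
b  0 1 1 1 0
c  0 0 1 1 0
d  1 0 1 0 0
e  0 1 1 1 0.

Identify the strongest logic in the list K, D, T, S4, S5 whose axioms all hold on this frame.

Serial (axiom D): yes — every world has a successor (e.g. a R b).
Reflexive (axiom T): no — a is not related to itself.
Transitive (axiom 4): no — a R b and b R c, but not a R c.
Euclidean (axiom 5): no — a R d and a R b, but not d R b.
So F validates K, D; T would additionally require R to be reflexive. The strongest is D.

D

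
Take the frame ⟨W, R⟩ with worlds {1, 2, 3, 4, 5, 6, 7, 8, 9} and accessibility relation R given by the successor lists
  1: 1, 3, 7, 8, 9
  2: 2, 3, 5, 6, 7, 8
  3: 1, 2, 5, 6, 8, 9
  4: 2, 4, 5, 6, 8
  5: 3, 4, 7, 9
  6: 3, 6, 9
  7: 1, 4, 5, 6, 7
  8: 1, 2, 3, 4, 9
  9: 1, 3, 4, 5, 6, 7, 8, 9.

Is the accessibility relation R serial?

Yes

Serial: yes — every world has a successor (e.g. 1 R 1).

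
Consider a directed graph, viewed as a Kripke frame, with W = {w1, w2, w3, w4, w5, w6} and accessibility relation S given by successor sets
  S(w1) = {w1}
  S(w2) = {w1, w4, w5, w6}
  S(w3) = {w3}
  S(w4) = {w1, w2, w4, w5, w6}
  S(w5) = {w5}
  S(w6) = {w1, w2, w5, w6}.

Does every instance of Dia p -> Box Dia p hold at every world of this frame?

By correspondence theory, 5 is valid on a frame iff S is Euclidean.
Euclidean: no — w2 S w1 and w2 S w4, but not w1 S w4.

No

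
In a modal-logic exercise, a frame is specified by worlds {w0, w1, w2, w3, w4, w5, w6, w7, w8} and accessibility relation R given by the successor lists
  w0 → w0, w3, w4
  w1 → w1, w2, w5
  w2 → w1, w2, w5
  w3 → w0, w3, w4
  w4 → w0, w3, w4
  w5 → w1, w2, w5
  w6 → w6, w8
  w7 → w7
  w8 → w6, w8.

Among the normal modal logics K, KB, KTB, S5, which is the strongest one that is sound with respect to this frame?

S5

Symmetric (axiom B): yes — every pair in R has its reverse in R.
Reflexive (axiom T): yes — every world is R-related to itself.
Euclidean (axiom 5): yes — any two successors of a common world are R-related.
So F validates K, KB, KTB, S5. The strongest is S5.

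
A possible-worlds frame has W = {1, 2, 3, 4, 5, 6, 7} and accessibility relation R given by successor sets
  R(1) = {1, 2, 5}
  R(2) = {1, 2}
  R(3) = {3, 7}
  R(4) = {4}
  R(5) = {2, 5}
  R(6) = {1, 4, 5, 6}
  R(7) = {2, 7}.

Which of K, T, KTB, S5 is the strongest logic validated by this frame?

Reflexive (axiom T): yes — every world is R-related to itself.
Symmetric (axiom B): no — 1 R 5 but not 5 R 1.
Euclidean (axiom 5): no — 1 R 2 and 1 R 5, but not 2 R 5.
So F validates K, T; KTB would additionally require R to be symmetric. The strongest is T.

T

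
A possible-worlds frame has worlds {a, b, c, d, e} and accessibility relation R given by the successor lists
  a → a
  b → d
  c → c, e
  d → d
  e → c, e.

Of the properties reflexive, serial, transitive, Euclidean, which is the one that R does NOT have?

reflexive

Reflexive: no — b is not related to itself.
Serial: yes — every world has a successor (e.g. a R a).
Transitive: yes — every two-step R-path is closed by a direct edge.
Euclidean: yes — any two successors of a common world are R-related.
Only reflexive fails.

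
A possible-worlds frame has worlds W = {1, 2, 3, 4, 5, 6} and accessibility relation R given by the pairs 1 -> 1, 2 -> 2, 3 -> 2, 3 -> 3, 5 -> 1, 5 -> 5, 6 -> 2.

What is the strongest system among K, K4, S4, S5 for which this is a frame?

K4

Transitive (axiom 4): yes — every two-step R-path is closed by a direct edge.
Reflexive (axiom T): no — 4 is not related to itself.
Euclidean (axiom 5): no — 3 R 2 and 3 R 3, but not 2 R 3.
So F validates K, K4; S4 would additionally require R to be reflexive. The strongest is K4.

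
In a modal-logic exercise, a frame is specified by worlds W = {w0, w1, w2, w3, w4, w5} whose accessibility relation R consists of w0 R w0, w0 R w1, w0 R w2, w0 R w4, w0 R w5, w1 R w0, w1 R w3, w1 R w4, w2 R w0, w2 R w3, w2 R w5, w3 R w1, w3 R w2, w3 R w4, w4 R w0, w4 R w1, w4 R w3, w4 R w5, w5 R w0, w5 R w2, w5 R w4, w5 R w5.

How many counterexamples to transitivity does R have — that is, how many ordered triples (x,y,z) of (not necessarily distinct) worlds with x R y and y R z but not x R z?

Enumerating: (w0,w1,w3), (w0,w2,w3), (w0,w4,w3), (w1,w0,w1), (w1,w0,w2), (w1,w0,w5), (w1,w3,w1), (w1,w3,w2), (w1,w4,w1), (w1,w4,w5), (w2,w0,w1), (w2,w0,w2), … and 25 more.
Total: 37.

37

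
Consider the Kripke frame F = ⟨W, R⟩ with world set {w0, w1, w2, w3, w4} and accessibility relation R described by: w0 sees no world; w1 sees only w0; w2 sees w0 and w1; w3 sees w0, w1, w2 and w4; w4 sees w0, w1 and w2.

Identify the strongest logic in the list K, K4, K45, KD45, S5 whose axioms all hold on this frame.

K4

Transitive (axiom 4): yes — every two-step R-path is closed by a direct edge.
Euclidean (axiom 5): no — w2 R w0 and w2 R w1, but not w0 R w1.
Serial (axiom D): no — w0 has no R-successor.
Reflexive (axiom T): no — w0 is not related to itself.
So F validates K, K4; K45 would additionally require R to be Euclidean. The strongest is K4.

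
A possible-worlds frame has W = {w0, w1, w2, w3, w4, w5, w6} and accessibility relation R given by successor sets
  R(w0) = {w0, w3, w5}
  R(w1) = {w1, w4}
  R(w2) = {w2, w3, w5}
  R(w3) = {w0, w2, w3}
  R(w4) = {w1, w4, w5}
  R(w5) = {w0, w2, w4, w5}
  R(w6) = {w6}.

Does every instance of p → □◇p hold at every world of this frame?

Yes

Axiom B corresponds to the accessibility relation being symmetric.
Symmetric: yes — every pair in R has its reverse in R.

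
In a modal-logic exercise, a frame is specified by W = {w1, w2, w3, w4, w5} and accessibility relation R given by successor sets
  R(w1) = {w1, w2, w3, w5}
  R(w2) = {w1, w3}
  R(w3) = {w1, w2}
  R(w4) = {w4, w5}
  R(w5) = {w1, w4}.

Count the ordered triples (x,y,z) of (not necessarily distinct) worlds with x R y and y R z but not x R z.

12

Enumerating: (w1,w5,w4), (w2,w1,w2), (w2,w1,w5), (w2,w3,w2), (w3,w1,w3), (w3,w1,w5), (w3,w2,w3), (w4,w5,w1), (w5,w1,w2), (w5,w1,w3), (w5,w1,w5), (w5,w4,w5).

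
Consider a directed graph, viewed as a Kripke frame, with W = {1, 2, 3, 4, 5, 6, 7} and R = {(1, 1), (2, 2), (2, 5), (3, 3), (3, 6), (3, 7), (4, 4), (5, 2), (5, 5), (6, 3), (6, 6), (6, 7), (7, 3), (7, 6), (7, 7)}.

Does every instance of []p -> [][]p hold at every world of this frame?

By correspondence theory, 4 is valid on a frame iff R is transitive.
Transitive: yes — every two-step R-path is closed by a direct edge.

Yes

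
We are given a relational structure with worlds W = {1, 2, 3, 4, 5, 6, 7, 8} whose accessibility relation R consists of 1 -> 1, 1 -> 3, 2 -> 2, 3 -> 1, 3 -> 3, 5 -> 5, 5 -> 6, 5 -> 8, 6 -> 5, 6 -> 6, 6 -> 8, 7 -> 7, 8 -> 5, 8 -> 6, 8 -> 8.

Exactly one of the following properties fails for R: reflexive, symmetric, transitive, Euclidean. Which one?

Reflexive: no — 4 is not related to itself.
Symmetric: yes — every pair in R has its reverse in R.
Transitive: yes — every two-step R-path is closed by a direct edge.
Euclidean: yes — any two successors of a common world are R-related.
Only reflexive fails.

reflexive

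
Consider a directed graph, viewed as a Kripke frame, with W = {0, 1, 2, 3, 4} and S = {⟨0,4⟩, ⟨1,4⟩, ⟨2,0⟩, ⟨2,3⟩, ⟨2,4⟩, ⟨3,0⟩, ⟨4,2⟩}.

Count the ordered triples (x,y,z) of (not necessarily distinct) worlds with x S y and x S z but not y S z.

11

Enumerating: (0,4,4), (1,4,4), (2,0,0), (2,0,3), (2,3,3), (2,3,4), (2,4,0), (2,4,3), (2,4,4), (3,0,0), (4,2,2).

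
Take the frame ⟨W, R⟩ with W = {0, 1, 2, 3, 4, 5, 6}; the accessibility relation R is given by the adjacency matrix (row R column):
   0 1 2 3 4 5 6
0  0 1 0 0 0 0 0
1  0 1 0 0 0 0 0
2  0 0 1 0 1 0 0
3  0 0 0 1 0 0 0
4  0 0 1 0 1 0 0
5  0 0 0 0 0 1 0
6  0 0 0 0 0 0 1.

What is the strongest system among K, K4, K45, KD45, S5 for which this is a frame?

KD45

Transitive (axiom 4): yes — every two-step R-path is closed by a direct edge.
Euclidean (axiom 5): yes — any two successors of a common world are R-related.
Serial (axiom D): yes — every world has a successor (e.g. 0 R 1).
Reflexive (axiom T): no — 0 is not related to itself.
So F validates K, K4, K45, KD45; S5 would additionally require R to be reflexive. The strongest is KD45.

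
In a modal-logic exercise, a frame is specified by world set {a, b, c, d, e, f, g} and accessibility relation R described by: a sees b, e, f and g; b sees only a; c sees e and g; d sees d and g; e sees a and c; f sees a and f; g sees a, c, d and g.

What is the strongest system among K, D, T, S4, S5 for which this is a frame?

D

Serial (axiom D): yes — every world has a successor (e.g. a R b).
Reflexive (axiom T): no — a is not related to itself.
Transitive (axiom 4): no — a R e and e R c, but not a R c.
Euclidean (axiom 5): no — a R b and a R e, but not b R e.
So F validates K, D; T would additionally require R to be reflexive. The strongest is D.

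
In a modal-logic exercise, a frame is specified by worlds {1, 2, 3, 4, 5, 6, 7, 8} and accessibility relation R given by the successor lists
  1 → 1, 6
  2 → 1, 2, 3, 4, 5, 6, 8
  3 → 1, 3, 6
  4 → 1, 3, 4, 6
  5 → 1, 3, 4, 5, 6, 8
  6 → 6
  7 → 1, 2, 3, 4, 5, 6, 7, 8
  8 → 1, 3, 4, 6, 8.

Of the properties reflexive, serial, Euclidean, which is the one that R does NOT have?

Euclidean

Reflexive: yes — every world is R-related to itself.
Serial: yes — every world has a successor (e.g. 1 R 1).
Euclidean: no — 2 R 1 and 2 R 3, but not 1 R 3.
Only Euclidean fails.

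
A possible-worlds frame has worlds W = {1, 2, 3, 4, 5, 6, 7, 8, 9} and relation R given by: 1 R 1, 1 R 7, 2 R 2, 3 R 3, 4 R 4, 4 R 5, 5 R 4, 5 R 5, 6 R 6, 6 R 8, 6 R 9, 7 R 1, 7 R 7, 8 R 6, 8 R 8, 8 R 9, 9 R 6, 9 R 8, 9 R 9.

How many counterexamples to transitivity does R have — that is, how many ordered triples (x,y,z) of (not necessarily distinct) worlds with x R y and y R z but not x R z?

R is transitive; there are no such tuples.

0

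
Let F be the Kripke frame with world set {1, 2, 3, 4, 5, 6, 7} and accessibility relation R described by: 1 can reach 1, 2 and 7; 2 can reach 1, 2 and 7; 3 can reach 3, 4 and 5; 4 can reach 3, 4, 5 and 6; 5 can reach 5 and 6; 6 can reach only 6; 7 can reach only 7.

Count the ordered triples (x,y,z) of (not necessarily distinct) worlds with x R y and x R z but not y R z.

13

Enumerating: (1,7,1), (1,7,2), (2,7,1), (2,7,2), (3,5,3), (3,5,4), (4,3,6), (4,5,3), (4,5,4), (4,6,3), (4,6,4), (4,6,5), (5,6,5).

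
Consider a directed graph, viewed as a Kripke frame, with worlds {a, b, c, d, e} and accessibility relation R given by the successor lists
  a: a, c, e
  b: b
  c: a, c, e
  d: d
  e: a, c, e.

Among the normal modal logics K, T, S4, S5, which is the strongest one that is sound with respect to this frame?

Reflexive (axiom T): yes — every world is R-related to itself.
Transitive (axiom 4): yes — every two-step R-path is closed by a direct edge.
Euclidean (axiom 5): yes — any two successors of a common world are R-related.
So F validates K, T, S4, S5. The strongest is S5.

S5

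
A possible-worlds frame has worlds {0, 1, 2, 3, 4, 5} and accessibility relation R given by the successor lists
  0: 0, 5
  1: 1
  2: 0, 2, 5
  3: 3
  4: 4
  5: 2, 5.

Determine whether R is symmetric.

Symmetric: no — 0 R 5 but not 5 R 0.

No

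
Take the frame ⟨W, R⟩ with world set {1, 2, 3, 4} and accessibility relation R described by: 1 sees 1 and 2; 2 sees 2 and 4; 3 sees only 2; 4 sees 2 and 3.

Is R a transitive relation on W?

Transitive: no — 1 R 2 and 2 R 4, but not 1 R 4.

No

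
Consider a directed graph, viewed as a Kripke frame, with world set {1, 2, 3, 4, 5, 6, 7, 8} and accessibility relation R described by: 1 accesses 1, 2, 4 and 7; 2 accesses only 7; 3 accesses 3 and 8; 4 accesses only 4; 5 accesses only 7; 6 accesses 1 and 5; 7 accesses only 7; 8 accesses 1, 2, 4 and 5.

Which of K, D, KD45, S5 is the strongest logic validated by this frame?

Serial (axiom D): yes — every world has a successor (e.g. 1 R 1).
Euclidean (axiom 5): no — 1 R 2 and 1 R 4, but not 2 R 4.
Transitive (axiom 4): no — 3 R 8 and 8 R 1, but not 3 R 1.
Reflexive (axiom T): no — 2 is not related to itself.
So F validates K, D; KD45 would additionally require R to be Euclidean and transitive. The strongest is D.

D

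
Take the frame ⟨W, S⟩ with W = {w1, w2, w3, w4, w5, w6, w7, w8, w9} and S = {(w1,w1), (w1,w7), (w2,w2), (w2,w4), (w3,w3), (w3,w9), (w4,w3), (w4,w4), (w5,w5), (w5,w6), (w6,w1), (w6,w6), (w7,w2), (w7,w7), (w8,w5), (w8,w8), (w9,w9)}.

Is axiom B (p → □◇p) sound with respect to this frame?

No

The schema B characterises exactly the symmetric frames.
Symmetric: no — w1 S w7 but not w7 S w1.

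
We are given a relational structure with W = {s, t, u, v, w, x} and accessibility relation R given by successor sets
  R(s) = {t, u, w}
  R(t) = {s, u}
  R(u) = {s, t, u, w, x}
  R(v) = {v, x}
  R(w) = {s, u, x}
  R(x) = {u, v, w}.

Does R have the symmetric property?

Yes

Symmetric: yes — every pair in R has its reverse in R.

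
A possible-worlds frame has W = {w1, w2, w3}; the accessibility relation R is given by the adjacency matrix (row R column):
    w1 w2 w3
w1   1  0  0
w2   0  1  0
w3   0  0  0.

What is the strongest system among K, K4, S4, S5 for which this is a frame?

K4

Transitive (axiom 4): yes — every two-step R-path is closed by a direct edge.
Reflexive (axiom T): no — w3 is not related to itself.
Euclidean (axiom 5): yes — any two successors of a common world are R-related.
So F validates K, K4; S4 would additionally require R to be reflexive. The strongest is K4.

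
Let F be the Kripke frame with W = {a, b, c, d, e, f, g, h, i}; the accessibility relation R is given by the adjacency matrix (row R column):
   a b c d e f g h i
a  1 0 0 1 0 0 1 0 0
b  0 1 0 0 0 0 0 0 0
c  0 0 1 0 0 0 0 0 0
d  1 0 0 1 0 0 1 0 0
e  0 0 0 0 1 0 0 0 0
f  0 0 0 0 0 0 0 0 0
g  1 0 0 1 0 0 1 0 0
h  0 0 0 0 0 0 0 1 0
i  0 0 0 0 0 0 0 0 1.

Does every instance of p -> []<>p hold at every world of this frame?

Yes

Axiom B corresponds to the accessibility relation being symmetric.
Symmetric: yes — every pair in R has its reverse in R.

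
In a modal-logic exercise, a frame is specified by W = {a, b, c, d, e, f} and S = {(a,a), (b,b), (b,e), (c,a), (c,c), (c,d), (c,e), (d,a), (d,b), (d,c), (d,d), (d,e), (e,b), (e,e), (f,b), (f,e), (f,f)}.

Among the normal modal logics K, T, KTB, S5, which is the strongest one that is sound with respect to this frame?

T

Reflexive (axiom T): yes — every world is S-related to itself.
Symmetric (axiom B): no — c S a but not a S c.
Euclidean (axiom 5): no — c S a and c S d, but not a S d.
So F validates K, T; KTB would additionally require S to be symmetric. The strongest is T.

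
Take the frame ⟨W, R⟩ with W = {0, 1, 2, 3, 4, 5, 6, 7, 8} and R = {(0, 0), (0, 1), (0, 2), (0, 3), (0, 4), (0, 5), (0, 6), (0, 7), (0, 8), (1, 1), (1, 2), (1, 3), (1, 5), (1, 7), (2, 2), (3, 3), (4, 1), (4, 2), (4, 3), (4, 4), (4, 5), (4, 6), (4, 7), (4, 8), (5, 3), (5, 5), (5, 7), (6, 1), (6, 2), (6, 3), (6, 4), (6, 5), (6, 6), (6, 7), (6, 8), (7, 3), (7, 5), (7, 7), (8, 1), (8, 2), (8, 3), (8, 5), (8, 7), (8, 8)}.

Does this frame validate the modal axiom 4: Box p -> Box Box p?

Yes

Axiom 4 corresponds to the accessibility relation being transitive.
Transitive: yes — every two-step R-path is closed by a direct edge.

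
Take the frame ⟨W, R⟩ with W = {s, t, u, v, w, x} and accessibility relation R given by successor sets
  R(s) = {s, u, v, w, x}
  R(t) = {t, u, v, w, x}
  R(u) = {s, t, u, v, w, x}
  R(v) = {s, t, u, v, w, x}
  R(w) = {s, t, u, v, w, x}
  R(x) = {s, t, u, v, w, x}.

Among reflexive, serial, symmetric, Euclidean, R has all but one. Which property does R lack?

Reflexive: yes — every world is R-related to itself.
Serial: yes — every world has a successor (e.g. s R s).
Symmetric: yes — every pair in R has its reverse in R.
Euclidean: no — u R s and u R t, but not s R t.
Only Euclidean fails.

Euclidean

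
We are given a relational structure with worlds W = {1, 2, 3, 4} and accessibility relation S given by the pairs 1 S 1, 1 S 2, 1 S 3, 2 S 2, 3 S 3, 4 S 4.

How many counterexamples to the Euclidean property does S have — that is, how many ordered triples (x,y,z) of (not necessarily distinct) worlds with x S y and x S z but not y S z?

Enumerating: (1,2,1), (1,2,3), (1,3,1), (1,3,2).

4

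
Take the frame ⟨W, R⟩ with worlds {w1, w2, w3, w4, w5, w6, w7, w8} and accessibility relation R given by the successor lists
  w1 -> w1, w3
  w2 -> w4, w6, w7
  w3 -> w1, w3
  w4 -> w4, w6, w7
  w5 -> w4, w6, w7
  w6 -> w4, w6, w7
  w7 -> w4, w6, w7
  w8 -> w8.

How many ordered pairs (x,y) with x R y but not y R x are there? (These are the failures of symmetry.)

Enumerating: (w2,w4), (w2,w6), (w2,w7), (w5,w4), (w5,w6), (w5,w7).

6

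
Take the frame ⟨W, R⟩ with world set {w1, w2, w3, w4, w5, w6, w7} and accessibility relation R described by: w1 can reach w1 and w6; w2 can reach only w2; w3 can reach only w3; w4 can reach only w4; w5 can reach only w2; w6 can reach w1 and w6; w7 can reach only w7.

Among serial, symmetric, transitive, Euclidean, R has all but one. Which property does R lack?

symmetric

Serial: yes — every world has a successor (e.g. w1 R w1).
Symmetric: no — w5 R w2 but not w2 R w5.
Transitive: yes — every two-step R-path is closed by a direct edge.
Euclidean: yes — any two successors of a common world are R-related.
Only symmetric fails.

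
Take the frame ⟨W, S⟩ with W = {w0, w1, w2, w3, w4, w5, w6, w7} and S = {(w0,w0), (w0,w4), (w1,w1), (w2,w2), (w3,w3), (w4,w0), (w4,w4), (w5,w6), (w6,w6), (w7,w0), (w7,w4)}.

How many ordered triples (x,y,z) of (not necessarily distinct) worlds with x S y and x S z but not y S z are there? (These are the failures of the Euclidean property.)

S is Euclidean; there are no such tuples.

0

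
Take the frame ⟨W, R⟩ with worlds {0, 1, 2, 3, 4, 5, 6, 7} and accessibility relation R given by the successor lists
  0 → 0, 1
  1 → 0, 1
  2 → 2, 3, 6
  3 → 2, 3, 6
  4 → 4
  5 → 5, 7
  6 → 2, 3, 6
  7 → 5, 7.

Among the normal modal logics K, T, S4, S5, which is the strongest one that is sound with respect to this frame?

Reflexive (axiom T): yes — every world is R-related to itself.
Transitive (axiom 4): yes — every two-step R-path is closed by a direct edge.
Euclidean (axiom 5): yes — any two successors of a common world are R-related.
So F validates K, T, S4, S5. The strongest is S5.

S5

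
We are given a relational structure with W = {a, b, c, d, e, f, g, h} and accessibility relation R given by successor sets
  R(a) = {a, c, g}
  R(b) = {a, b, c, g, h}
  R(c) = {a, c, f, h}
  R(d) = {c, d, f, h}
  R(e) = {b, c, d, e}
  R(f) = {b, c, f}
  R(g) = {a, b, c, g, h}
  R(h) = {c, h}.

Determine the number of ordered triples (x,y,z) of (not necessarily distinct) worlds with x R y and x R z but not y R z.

Enumerating: (a,c,g), (b,a,b), (b,a,h), (b,c,b), (b,c,g), (b,h,a), (b,h,b), (b,h,g), (c,a,f), (c,a,h), (c,f,a), (c,f,h), … and 23 more.
Total: 35.

35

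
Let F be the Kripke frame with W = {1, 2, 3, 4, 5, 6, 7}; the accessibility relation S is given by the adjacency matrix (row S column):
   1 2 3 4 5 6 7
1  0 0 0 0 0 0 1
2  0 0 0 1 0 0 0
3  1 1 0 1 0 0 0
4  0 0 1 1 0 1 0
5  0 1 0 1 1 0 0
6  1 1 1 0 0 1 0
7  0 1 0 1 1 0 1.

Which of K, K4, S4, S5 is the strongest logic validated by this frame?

Transitive (axiom 4): no — 1 S 7 and 7 S 2, but not 1 S 2.
Reflexive (axiom T): no — 1 is not related to itself.
Euclidean (axiom 5): no — 3 S 1 and 3 S 2, but not 1 S 2.
So F validates K; K4 would additionally require S to be transitive. The strongest is K.

K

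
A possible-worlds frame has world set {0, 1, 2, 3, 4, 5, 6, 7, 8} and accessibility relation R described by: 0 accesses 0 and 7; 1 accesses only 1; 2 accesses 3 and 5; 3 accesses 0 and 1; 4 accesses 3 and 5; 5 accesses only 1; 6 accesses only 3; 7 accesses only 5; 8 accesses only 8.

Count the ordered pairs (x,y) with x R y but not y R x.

Enumerating: (0,7), (2,3), (2,5), (3,0), (3,1), (4,3), (4,5), (5,1), (6,3), (7,5).

10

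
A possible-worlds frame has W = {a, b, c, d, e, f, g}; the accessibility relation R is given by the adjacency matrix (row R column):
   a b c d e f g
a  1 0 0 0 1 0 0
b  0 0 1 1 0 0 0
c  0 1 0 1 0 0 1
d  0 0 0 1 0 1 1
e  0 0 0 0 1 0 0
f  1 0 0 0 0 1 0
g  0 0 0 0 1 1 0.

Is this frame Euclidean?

No

Euclidean: no — b R d and b R c, but not d R c.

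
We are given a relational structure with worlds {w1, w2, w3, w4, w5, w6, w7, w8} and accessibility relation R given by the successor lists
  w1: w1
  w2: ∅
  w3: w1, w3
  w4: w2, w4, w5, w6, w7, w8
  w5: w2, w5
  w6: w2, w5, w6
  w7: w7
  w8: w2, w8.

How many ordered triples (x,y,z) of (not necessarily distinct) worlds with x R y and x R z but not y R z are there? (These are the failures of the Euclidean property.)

Enumerating: (w3,w1,w3), (w4,w2,w2), (w4,w2,w4), (w4,w2,w5), (w4,w2,w6), (w4,w2,w7), (w4,w2,w8), (w4,w5,w4), (w4,w5,w6), (w4,w5,w7), (w4,w5,w8), (w4,w6,w4), … and 19 more.
Total: 31.

31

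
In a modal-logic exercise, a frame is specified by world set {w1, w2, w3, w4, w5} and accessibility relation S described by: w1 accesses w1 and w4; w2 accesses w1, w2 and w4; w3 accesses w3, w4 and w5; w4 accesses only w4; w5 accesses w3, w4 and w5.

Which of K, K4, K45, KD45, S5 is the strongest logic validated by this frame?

K4

Transitive (axiom 4): yes — every two-step S-path is closed by a direct edge.
Euclidean (axiom 5): no — w2 S w4 and w2 S w1, but not w4 S w1.
Serial (axiom D): yes — every world has a successor (e.g. w1 S w1).
Reflexive (axiom T): yes — every world is S-related to itself.
So F validates K, K4; K45 would additionally require S to be Euclidean. The strongest is K4.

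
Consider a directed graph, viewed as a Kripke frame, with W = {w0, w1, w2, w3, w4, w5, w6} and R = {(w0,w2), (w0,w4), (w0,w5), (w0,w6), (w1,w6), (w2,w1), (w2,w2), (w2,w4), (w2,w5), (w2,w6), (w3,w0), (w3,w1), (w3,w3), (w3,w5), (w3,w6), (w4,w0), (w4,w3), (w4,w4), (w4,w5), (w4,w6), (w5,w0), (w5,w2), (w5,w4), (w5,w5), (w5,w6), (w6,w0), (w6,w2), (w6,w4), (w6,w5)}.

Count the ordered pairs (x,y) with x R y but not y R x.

9

Enumerating: (w0,w2), (w1,w6), (w2,w1), (w2,w4), (w3,w0), (w3,w1), (w3,w5), (w3,w6), (w4,w3).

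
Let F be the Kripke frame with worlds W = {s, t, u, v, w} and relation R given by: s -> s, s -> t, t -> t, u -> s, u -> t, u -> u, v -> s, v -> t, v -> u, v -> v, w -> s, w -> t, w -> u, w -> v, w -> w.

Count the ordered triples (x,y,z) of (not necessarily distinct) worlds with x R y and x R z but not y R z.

Enumerating: (s,t,s), (u,s,u), (u,t,s), (u,t,u), (v,s,u), (v,s,v), (v,t,s), (v,t,u), (v,t,v), (v,u,v), (w,s,u), (w,s,v), … and 8 more.
Total: 20.

20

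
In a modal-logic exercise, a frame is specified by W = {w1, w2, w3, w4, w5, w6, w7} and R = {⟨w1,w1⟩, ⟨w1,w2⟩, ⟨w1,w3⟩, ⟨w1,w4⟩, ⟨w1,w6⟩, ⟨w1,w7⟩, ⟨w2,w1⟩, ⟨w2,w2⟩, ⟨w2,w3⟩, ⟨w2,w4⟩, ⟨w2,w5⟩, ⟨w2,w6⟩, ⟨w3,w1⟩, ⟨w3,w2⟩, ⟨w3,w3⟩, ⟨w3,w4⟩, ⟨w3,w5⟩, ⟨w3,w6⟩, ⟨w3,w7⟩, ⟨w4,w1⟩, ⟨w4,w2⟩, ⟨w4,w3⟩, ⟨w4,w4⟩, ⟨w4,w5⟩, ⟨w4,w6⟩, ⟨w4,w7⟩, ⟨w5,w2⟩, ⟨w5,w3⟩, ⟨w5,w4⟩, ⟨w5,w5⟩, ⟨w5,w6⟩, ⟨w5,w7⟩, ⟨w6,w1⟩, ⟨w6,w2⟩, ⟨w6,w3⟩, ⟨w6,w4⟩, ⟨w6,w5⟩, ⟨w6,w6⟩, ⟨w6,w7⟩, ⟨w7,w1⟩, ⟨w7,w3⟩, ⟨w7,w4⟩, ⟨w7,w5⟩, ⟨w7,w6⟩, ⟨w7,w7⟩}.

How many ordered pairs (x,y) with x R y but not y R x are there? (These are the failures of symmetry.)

0

R is symmetric; there are no such tuples.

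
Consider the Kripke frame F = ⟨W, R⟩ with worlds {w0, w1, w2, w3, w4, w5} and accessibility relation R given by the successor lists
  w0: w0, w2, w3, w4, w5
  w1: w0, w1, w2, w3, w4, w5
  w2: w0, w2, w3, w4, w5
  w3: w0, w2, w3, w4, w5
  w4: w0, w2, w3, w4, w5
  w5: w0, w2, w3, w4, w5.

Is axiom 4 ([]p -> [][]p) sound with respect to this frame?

By correspondence theory, 4 is valid on a frame iff R is transitive.
Transitive: yes — every two-step R-path is closed by a direct edge.

Yes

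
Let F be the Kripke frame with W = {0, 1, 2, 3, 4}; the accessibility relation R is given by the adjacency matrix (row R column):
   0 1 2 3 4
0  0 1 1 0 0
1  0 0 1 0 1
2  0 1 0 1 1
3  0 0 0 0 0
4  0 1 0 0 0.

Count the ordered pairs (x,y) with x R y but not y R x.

Enumerating: (0,1), (0,2), (2,3), (2,4).

4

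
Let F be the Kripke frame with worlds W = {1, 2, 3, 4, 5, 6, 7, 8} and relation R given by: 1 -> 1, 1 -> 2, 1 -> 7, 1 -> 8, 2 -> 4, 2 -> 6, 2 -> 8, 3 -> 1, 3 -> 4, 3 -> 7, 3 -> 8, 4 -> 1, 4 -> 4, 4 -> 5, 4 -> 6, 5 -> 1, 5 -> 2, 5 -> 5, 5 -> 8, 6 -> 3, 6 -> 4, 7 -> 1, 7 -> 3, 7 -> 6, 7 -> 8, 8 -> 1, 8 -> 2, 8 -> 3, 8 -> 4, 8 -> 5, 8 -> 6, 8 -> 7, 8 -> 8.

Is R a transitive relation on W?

No

Transitive: no — 1 R 2 and 2 R 4, but not 1 R 4.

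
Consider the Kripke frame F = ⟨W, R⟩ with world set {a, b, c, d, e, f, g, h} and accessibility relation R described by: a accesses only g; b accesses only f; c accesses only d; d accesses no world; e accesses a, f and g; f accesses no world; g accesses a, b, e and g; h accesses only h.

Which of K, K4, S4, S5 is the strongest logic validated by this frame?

Transitive (axiom 4): no — a R g and g R b, but not a R b.
Reflexive (axiom T): no — a is not related to itself.
Euclidean (axiom 5): no — e R a and e R f, but not a R f.
So F validates K; K4 would additionally require R to be transitive. The strongest is K.

K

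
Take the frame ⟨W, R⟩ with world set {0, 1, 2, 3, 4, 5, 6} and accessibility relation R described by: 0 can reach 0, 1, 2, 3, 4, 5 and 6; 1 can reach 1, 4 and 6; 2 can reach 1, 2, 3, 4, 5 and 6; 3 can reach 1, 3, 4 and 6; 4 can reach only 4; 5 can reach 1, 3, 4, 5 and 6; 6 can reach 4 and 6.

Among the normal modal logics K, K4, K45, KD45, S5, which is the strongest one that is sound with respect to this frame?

Transitive (axiom 4): yes — every two-step R-path is closed by a direct edge.
Euclidean (axiom 5): no — 0 R 1 and 0 R 2, but not 1 R 2.
Serial (axiom D): yes — every world has a successor (e.g. 0 R 0).
Reflexive (axiom T): yes — every world is R-related to itself.
So F validates K, K4; K45 would additionally require R to be Euclidean. The strongest is K4.

K4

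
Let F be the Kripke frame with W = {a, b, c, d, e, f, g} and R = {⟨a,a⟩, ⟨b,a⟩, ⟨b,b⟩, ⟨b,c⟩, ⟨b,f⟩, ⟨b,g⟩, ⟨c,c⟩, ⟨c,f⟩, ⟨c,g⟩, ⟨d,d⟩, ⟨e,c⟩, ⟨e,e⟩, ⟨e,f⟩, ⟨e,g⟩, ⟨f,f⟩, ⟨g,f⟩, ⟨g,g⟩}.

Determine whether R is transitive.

Transitive: yes — every two-step R-path is closed by a direct edge.

Yes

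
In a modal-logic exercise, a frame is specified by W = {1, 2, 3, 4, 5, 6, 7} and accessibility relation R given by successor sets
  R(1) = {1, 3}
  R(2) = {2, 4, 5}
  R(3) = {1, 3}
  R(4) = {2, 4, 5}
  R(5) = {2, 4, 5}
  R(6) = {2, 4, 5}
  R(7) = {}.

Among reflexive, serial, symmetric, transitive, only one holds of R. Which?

Reflexive: no — 6 is not related to itself.
Serial: no — 7 has no R-successor.
Symmetric: no — 6 R 2 but not 2 R 6.
Transitive: yes — every two-step R-path is closed by a direct edge.
Only transitive holds.

transitive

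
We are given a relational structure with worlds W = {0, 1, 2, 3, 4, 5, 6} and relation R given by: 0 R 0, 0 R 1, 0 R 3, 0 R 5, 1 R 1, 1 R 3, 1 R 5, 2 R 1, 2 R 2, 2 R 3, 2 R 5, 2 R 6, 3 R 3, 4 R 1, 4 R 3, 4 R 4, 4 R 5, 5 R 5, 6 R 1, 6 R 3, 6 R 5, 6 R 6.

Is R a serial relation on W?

Yes

Serial: yes — every world has a successor (e.g. 0 R 0).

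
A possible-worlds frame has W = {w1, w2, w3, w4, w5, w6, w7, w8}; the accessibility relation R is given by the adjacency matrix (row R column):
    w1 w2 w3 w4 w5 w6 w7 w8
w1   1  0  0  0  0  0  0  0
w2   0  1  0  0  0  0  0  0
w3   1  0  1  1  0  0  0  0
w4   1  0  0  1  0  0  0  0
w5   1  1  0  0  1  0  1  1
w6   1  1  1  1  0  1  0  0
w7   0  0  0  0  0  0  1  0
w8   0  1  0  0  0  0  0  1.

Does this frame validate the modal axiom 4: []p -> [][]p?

Yes

Axiom 4 corresponds to the accessibility relation being transitive.
Transitive: yes — every two-step R-path is closed by a direct edge.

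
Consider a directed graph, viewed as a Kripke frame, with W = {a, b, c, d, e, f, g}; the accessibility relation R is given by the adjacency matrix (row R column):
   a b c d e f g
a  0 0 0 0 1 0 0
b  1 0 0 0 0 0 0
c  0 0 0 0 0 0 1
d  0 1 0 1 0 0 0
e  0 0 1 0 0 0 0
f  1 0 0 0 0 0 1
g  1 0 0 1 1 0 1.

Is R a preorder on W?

No

Reflexive: no — a is not related to itself.
Transitive: no — a R e and e R c, but not a R c.
So R is not a preorder.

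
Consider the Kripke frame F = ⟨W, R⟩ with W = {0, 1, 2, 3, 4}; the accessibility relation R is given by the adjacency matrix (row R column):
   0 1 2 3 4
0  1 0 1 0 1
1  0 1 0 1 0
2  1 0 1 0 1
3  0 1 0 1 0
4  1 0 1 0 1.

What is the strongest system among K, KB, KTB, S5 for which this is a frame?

Symmetric (axiom B): yes — every pair in R has its reverse in R.
Reflexive (axiom T): yes — every world is R-related to itself.
Euclidean (axiom 5): yes — any two successors of a common world are R-related.
So F validates K, KB, KTB, S5. The strongest is S5.

S5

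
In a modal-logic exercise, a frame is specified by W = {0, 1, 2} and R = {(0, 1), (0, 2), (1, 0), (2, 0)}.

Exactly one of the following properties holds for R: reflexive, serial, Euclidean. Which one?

serial

Reflexive: no — 0 is not related to itself.
Serial: yes — every world has a successor (e.g. 0 R 1).
Euclidean: no — 0 R 1 and 0 R 2, but not 1 R 2.
Only serial holds.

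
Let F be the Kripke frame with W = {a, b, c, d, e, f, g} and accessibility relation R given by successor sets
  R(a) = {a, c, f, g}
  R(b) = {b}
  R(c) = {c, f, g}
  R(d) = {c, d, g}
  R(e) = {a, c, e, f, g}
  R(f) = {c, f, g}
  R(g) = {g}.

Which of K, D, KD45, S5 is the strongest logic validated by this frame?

Serial (axiom D): yes — every world has a successor (e.g. a R a).
Euclidean (axiom 5): no — a R g and a R c, but not g R c.
Transitive (axiom 4): no — d R c and c R f, but not d R f.
Reflexive (axiom T): yes — every world is R-related to itself.
So F validates K, D; KD45 would additionally require R to be Euclidean and transitive. The strongest is D.

D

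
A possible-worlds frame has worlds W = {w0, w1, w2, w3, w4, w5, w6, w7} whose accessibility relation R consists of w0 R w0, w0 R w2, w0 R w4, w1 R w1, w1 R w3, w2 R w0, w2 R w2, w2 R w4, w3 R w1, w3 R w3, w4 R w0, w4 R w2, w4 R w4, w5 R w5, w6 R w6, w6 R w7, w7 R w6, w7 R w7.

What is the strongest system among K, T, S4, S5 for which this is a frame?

S5

Reflexive (axiom T): yes — every world is R-related to itself.
Transitive (axiom 4): yes — every two-step R-path is closed by a direct edge.
Euclidean (axiom 5): yes — any two successors of a common world are R-related.
So F validates K, T, S4, S5. The strongest is S5.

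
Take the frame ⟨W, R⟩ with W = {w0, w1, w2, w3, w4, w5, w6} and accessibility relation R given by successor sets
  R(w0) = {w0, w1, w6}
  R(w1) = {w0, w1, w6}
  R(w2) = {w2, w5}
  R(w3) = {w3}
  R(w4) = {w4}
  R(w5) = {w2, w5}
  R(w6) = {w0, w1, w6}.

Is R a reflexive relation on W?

Reflexive: yes — every world is R-related to itself.

Yes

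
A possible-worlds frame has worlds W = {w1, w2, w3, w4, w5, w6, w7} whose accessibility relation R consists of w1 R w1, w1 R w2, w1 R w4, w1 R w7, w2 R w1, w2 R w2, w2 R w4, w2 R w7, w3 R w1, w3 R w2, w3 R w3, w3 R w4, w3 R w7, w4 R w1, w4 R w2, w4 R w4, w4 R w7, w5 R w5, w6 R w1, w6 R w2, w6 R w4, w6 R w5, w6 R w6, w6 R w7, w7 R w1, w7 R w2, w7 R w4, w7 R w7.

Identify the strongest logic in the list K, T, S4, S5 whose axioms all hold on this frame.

Reflexive (axiom T): yes — every world is R-related to itself.
Transitive (axiom 4): yes — every two-step R-path is closed by a direct edge.
Euclidean (axiom 5): no — w6 R w1 and w6 R w5, but not w1 R w5.
So F validates K, T, S4; S5 would additionally require R to be Euclidean. The strongest is S4.

S4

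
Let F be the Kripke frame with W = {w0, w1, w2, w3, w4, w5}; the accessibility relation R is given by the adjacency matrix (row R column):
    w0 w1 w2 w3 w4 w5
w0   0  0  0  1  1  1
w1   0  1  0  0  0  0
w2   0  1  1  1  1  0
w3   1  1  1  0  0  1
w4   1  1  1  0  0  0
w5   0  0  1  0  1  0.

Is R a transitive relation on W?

Transitive: no — w0 R w3 and w3 R w1, but not w0 R w1.

No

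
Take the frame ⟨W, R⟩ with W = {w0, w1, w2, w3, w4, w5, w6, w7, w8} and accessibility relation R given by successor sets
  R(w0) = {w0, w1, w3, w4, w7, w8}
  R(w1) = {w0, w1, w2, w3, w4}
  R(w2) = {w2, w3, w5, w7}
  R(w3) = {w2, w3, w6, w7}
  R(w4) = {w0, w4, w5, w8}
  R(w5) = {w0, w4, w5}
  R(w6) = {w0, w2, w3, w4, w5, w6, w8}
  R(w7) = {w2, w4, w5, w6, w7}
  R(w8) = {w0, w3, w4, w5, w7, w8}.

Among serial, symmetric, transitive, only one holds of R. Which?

serial

Serial: yes — every world has a successor (e.g. w0 R w0).
Symmetric: no — w0 R w3 but not w3 R w0.
Transitive: no — w0 R w1 and w1 R w2, but not w0 R w2.
Only serial holds.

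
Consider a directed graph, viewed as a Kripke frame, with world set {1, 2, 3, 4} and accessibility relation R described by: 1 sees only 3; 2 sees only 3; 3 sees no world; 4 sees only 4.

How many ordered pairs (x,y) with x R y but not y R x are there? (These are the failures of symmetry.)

2

Enumerating: (1,3), (2,3).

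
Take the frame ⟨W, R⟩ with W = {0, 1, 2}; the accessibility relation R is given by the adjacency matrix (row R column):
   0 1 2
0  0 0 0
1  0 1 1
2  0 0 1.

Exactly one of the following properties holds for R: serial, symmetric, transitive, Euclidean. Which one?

transitive

Serial: no — 0 has no R-successor.
Symmetric: no — 1 R 2 but not 2 R 1.
Transitive: yes — every two-step R-path is closed by a direct edge.
Euclidean: no — 1 R 2 and 1 R 1, but not 2 R 1.
Only transitive holds.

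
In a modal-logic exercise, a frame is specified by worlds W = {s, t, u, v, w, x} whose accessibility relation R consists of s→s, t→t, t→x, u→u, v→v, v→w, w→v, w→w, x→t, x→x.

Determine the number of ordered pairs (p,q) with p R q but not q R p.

R is symmetric; there are no such tuples.

0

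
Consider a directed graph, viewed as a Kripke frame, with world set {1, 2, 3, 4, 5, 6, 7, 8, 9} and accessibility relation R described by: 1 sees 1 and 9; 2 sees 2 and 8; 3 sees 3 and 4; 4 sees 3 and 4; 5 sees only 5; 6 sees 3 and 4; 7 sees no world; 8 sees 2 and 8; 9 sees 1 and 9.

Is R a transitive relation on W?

Yes

Transitive: yes — every two-step R-path is closed by a direct edge.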